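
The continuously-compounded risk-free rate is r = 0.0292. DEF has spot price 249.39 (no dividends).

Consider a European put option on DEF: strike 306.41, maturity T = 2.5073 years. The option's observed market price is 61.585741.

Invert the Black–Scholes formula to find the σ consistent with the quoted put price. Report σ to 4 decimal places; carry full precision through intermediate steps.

sigma = 0.2480

At σ = 0.2480 the Black–Scholes value reproduces the quote:
σ√T = 0.248·√2.5073 = 0.392695
d₁ = (ln(S/K) + (r+σ²/2)T) / (σ√T) = (ln(249.39/306.41) + (0.0292+0.248²/2)·2.5073) / 0.392695 = (-0.205906 + 0.150318) / 0.392695 = -0.141557
d₂ = d₁ − σ√T = -0.141557 − 0.392695 = -0.534251
e^{−rT} = 0.929403
N(−d₁) = 0.556285,  N(−d₂) = 0.703416
V = K·e^{−rT}·N(−d₂) − S·N(−d₁) = 200.317623 − 138.731882 = 61.585741 (matching the quote); vega is positive throughout, so no other σ reproduces this price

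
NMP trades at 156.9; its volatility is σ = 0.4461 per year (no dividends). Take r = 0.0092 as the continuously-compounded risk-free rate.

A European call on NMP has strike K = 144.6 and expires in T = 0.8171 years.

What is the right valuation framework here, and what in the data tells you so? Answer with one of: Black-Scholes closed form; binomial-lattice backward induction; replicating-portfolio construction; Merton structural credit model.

Key observation: with NMP following a GBM at constant σ and r, the European call struck at 144.6 prices in closed form — nothing here needs a stepwise model or a balance sheet.

framework: Black-Scholes closed form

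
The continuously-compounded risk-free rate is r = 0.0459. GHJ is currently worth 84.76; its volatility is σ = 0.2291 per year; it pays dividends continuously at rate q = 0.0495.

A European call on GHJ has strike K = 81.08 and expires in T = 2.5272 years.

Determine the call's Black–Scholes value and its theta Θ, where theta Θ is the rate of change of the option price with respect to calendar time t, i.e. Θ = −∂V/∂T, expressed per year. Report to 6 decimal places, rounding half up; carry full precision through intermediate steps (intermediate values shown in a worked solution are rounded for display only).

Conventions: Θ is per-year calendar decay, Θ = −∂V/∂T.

price = 11.966010
Θ = -1.354521

σ√T = 0.2291·√2.5272 = 0.364204
d₁ = (ln(S/K) + (r−q+σ²/2)T) / (σ√T) = (ln(84.76/81.08) + (0.0459−0.0495+0.2291²/2)·2.5272) / 0.364204 = (0.044387 + 0.057224) / 0.364204 = 0.278997
d₂ = d₁ − σ√T = 0.278997 − 0.364204 = -0.085207
e^{−rT} = 0.890477
e^{−qT} = 0.882412
N(d₁) = 0.609876,  N(d₂) = 0.466048
Call price V = S·e^{−qT}·N(d₁) − K·e^{−rT}·N(d₂) = 45.614624 − 33.648614 = 11.966010
φ(d₁) = (1/√(2π))·e^{−d₁²/2} = 0.383714
Θ = −S·e^{−qT}·φ(d₁)·σ/(2√T) + q·S·e^{−qT}·N(d₁) − r·K·e^{−rT}·N(d₂) = −2.067974 + 2.257924 − 1.544471 = -1.354521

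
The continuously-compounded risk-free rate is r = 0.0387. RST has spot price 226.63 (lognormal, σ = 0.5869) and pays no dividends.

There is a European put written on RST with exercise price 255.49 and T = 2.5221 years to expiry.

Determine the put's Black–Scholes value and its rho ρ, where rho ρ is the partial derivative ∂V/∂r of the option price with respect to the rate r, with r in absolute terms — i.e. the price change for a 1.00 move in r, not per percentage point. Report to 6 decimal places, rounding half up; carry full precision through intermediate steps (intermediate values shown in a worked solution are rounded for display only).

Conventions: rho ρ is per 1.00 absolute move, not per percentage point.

price = 84.803999
ρ = -402.043983

σ√T = 0.5869·√2.5221 = 0.932063
d₁ = (ln(S/K) + (r+σ²/2)T) / (σ√T) = (ln(226.63/255.49) + (0.0387+0.5869²/2)·2.5221) / 0.932063 = (-0.119865 + 0.531976) / 0.932063 = 0.442150
d₂ = d₁ − σ√T = 0.442150 − 0.932063 = -0.489913
e^{−rT} = 0.907007
N(−d₁) = 0.329190,  N(−d₂) = 0.687902
Put price V = K·e^{−rT}·N(−d₂) − S·N(−d₁) = 159.408423 − 74.604424 = 84.803999
ρ = −K·T·e^{−rT}·N(−d₂) = -402.043983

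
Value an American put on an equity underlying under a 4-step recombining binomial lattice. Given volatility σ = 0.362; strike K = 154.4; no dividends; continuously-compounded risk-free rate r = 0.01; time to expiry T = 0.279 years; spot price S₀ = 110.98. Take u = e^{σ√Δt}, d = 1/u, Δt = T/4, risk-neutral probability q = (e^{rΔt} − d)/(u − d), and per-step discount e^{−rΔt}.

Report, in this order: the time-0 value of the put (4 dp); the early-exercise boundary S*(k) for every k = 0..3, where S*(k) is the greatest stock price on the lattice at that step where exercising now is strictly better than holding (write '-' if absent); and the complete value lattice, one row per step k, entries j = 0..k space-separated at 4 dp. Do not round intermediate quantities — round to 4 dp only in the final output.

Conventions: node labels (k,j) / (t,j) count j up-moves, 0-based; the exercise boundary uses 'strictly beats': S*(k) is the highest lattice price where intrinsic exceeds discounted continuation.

price = 43.6614
boundary = - 100.8612 110.9800 122.1140
tree:
43.6614
53.5388 33.0141
62.7351 43.4200 21.7783
71.0928 53.5388 32.2860 10.4157
78.6885 62.7351 43.4200 20.0350 0.0000

Δt=0.06975  u=1.10032  d=0.90882  q=0.47976  discount=0.99930
step 4 (expiry): payoffs max(K−S,0) = 78.6885 62.7351 43.4200 20.0350 0.0000
step 3: (k=3,j=0): S=83.3072, K−S=71.0928, hold=70.9851 ⇒ V=71.0928 exercise | (k=3,j=1): S=100.8612, K−S=53.5388, hold=53.4312 ⇒ V=53.5388 exercise | (k=3,j=2): S=122.1140, K−S=32.2860, hold=32.1783 ⇒ V=32.2860 exercise | (k=3,j=3): S=147.8451, K−S=6.5549, hold=10.4157 ⇒ V=10.4157 continue  boundary S*=122.1140
step 2: (k=2,j=0): S=91.6649, K−S=62.7351, hold=62.6274 ⇒ V=62.7351 exercise | (k=2,j=1): S=110.9800, K−S=43.4200, hold=43.3123 ⇒ V=43.4200 exercise | (k=2,j=2): S=134.3650, K−S=20.0350, hold=21.7783 ⇒ V=21.7783 continue  boundary S*=110.9800
step 1: (k=1,j=0): S=100.8612, K−S=53.5388, hold=53.4312 ⇒ V=53.5388 exercise | (k=1,j=1): S=122.1140, K−S=32.2860, hold=33.0141 ⇒ V=33.0141 continue  boundary S*=100.8612
step 0: (k=0,j=0): S=110.9800, K−S=43.4200, hold=43.6614 ⇒ V=43.6614 continue  boundary S*=-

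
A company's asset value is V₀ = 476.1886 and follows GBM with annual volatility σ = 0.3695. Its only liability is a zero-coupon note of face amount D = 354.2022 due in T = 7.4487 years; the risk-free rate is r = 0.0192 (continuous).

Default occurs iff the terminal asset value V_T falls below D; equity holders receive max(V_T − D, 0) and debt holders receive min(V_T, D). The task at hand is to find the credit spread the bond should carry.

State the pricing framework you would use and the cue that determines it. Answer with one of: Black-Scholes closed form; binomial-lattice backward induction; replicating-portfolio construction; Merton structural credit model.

framework: Merton structural credit model

Key observation: assets follow a GBM and default happens iff V_T < 354.2022; valuing claims on that split (equity as a call, risky debt as the residual) is the structural model's definition.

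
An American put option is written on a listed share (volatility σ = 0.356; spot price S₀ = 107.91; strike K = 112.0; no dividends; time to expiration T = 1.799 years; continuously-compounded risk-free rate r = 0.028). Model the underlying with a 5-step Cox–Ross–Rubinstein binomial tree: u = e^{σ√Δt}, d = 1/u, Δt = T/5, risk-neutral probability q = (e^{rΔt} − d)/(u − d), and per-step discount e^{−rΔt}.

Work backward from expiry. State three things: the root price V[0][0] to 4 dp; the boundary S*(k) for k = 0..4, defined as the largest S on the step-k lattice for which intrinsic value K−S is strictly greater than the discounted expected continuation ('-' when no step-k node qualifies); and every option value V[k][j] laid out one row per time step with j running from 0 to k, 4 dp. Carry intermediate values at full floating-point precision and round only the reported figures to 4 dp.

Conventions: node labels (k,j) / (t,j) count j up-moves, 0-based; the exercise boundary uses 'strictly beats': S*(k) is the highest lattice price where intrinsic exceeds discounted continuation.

params: Δt=0.35980 u=1.23805 d=0.80772 q=0.47035 e^(-rΔt)=0.98998
t_5 payoffs: 74.9008 55.1353 24.8390 0.0000 0.0000 0.0000
t_4: node(4,0) S=45.9308 payoff=66.0692 vs cont=64.9466 → 66.0692 [stop]  node(4,1) S=70.4016 payoff=41.5984 vs cont=40.4757 → 41.5984 [stop]  node(4,2) S=107.9100 payoff=4.0900 vs cont=13.0242 → 13.0242 [wait]  node(4,3) S=165.4020 payoff=0.0000 vs cont=0.0000 → 0.0000 [wait]  node(4,4) S=253.5244 payoff=0.0000 vs cont=0.0000 → 0.0000 [wait]  ⇒ S*(4)=70.4016
t_3: node(3,0) S=56.8647 payoff=55.1353 vs cont=54.0126 → 55.1353 [stop]  node(3,1) S=87.1610 payoff=24.8390 vs cont=27.8764 → 27.8764 [wait]  node(3,2) S=133.5984 payoff=0.0000 vs cont=6.8292 → 6.8292 [wait]  node(3,3) S=204.7766 payoff=0.0000 vs cont=0.0000 → 0.0000 [wait]  ⇒ S*(3)=56.8647
t_2: node(2,0) S=70.4016 payoff=41.5984 vs cont=41.8900 → 41.8900 [wait]  node(2,1) S=107.9100 payoff=4.0900 vs cont=17.7967 → 17.7967 [wait]  node(2,2) S=165.4020 payoff=0.0000 vs cont=3.5808 → 3.5808 [wait]  ⇒ S*(2)=-
t_1: node(1,0) S=87.1610 payoff=24.8390 vs cont=30.2515 → 30.2515 [wait]  node(1,1) S=133.5984 payoff=0.0000 vs cont=10.9990 → 10.9990 [wait]  ⇒ S*(1)=-
t_0: node(0,0) S=107.9100 payoff=4.0900 vs cont=20.9837 → 20.9837 [wait]  ⇒ S*(0)=-

price = 20.9837
boundary = - - - 56.8647 70.4016
tree:
20.9837
30.2515 10.9990
41.8900 17.7967 3.5808
55.1353 27.8764 6.8292 0.0000
66.0692 41.5984 13.0242 0.0000 0.0000
74.9008 55.1353 24.8390 0.0000 0.0000 0.0000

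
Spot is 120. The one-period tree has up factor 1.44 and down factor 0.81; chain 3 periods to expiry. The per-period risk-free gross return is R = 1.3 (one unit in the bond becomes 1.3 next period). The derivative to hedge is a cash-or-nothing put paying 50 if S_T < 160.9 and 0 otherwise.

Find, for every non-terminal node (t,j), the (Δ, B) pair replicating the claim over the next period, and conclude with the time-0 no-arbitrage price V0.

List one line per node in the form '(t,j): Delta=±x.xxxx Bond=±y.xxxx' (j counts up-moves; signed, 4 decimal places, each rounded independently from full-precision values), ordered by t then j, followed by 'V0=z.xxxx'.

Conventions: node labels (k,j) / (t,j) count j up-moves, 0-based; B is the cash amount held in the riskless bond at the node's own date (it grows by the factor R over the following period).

(0,0): Delta=-0.1353 Bond=19.1057
(1,0): Delta=-0.4885 Bond=59.1716
(1,1): Delta=-0.0785 Bond=15.0277
(2,0): Delta=0.0000 Bond=38.4615
(2,1): Delta=-0.5670 Bond=87.9121
(2,2): Delta=0.0000 Bond=0.0000
V0=2.8721

Arbitrage-free pricing uses the up-move probability p* = (R−d)/(u−d) = 0.7778, discounting each step at R = 1.3.
At maturity the claim pays: V(3,0)=50.0000, V(3,1)=50.0000, V(3,2)=0.0000, V(3,3)=0.0000
Node (2,0) S=78.7320: V=(p*·50.0000+(1−p*)·50.0000)/1.3=38.4615; Δ=(50.0000−50.0000)/(113.3741−63.7729)=0.0000; B=V−Δ·S=38.4615
Node (2,1) S=139.9680: V=(p*·0.0000+(1−p*)·50.0000)/1.3=8.5470; Δ=(0.0000−50.0000)/(201.5539−113.3741)=-0.5670; B=V−Δ·S=87.9121
Node (2,2) S=248.8320: V=(p*·0.0000+(1−p*)·0.0000)/1.3=0.0000; Δ=(0.0000−0.0000)/(358.3181−201.5539)=0.0000; B=V−Δ·S=0.0000
Node (1,0) S=97.2000: V=(p*·8.5470+(1−p*)·38.4615)/1.3=11.6882; Δ=(8.5470−38.4615)/(139.9680−78.7320)=-0.4885; B=V−Δ·S=59.1716
Node (1,1) S=172.8000: V=(p*·0.0000+(1−p*)·8.5470)/1.3=1.4610; Δ=(0.0000−8.5470)/(248.8320−139.9680)=-0.0785; B=V−Δ·S=15.0277
Node (0,0) S=120.0000: V=(p*·1.4610+(1−p*)·11.6882)/1.3=2.8721; Δ=(1.4610−11.6882)/(172.8000−97.2000)=-0.1353; B=V−Δ·S=19.1057
Verification: the root portfolio costs Δ(0,0)·S0 + B(0,0) = 2.8721, matching V0.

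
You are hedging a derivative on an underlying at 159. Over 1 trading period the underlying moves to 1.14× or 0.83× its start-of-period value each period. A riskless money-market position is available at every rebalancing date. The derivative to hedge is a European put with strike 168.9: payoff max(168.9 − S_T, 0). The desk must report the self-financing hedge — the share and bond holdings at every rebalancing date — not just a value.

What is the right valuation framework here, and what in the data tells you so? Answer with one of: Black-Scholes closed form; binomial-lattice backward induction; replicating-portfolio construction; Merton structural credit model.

framework: replicating-portfolio construction

Key observation: a price alone would not answer the question — the per-node share/bond construction on the spot-159, 1.14/0.83 tree is required, and only the replicating-portfolio method yields it.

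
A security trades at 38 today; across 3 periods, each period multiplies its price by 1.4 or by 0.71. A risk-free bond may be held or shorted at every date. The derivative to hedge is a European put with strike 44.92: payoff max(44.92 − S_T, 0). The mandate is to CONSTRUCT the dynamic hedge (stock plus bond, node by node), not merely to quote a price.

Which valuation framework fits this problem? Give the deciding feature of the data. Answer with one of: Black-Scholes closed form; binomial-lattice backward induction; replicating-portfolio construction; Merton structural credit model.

Key observation: the deliverable is the dynamic trading strategy on the 3-step tree (spot 38, moves 1.4 and 0.71), so the valuation must go through the node-by-node replicating-portfolio solve.

framework: replicating-portfolio construction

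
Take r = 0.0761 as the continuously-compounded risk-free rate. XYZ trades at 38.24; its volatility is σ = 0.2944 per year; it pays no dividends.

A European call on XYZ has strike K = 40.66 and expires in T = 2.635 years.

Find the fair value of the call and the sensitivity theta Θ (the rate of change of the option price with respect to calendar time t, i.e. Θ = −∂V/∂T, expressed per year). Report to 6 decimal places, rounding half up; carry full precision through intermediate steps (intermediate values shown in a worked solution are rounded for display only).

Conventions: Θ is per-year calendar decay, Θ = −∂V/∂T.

σ√T = 0.2944·√2.635 = 0.477890
d₁ = (ln(S/K) + (r+σ²/2)T) / (σ√T) = (ln(38.24/40.66) + (0.0761+0.2944²/2)·2.635) / 0.477890 = (-0.061363 + 0.314713) / 0.477890 = 0.530143
d₂ = d₁ − σ√T = 0.530143 − 0.477890 = 0.052253
e^{−rT} = 0.818302
N(d₁) = 0.701994,  N(d₂) = 0.520837
Call price V = S·N(d₁) − K·e^{−rT}·N(d₂) = 26.844240 − 17.329361 = 9.514879
φ(d₁) = (1/√(2π))·e^{−d₁²/2} = 0.346641
Θ = −S·φ(d₁)·σ/(2√T) − r·K·e^{−rT}·N(d₂) = −1.202031 − 1.318764 = -2.520796

price = 9.514879
Θ = -2.520796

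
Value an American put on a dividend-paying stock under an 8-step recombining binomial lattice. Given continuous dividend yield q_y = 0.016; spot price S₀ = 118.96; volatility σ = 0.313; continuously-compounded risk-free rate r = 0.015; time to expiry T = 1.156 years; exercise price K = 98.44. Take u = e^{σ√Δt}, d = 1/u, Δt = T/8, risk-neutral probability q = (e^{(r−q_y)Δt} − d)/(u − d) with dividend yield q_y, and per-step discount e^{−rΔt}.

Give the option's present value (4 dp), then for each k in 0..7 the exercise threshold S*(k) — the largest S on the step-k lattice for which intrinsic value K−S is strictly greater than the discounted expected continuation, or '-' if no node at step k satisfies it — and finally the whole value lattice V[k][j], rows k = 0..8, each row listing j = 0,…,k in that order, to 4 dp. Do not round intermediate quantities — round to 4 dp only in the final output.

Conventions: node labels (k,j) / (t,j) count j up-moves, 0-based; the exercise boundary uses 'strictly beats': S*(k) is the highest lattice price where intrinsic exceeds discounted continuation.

Δt=0.14450, u=1.12635, d=0.88782, q=0.46968, disc=e^(-rΔt)=0.99783
k=8 terminal: V=max(K-S,0) → 52.5183 40.1809 24.5289 4.6719 0.0000 0.0000 0.0000 0.0000 0.0000
k=7: j=0 S=51.7239 intr=46.7161 cont=46.6225 V=46.7161[EX]; j=1 S=65.6201 intr=32.8199 cont=32.7583 V=32.8199[EX]; j=2 S=83.2496 intr=15.1904 cont=15.1695 V=15.1904[EX]; j=3 S=105.6156 intr=0.0000 cont=2.4722 V=2.4722[hold]; j=4 S=133.9904 intr=0.0000 cont=0.0000 V=0.0000[hold]; j=5 S=169.9885 intr=0.0000 cont=0.0000 V=0.0000[hold]; j=6 S=215.6579 intr=0.0000 cont=0.0000 V=0.0000[hold]; j=7 S=273.5968 intr=0.0000 cont=0.0000 V=0.0000[hold]  S*(7)=83.2496
k=6: j=0 S=58.2591 intr=40.1809 cont=40.1023 V=40.1809[EX]; j=1 S=73.9111 intr=24.5289 cont=24.4865 V=24.5289[EX]; j=2 S=93.7681 intr=4.6719 cont=9.1969 V=9.1969[hold]; j=3 S=118.9600 intr=0.0000 cont=1.3082 V=1.3082[hold]; j=4 S=150.9200 intr=0.0000 cont=0.0000 V=0.0000[hold]; j=5 S=191.4663 intr=0.0000 cont=0.0000 V=0.0000[hold]; j=6 S=242.9060 intr=0.0000 cont=0.0000 V=0.0000[hold]  S*(6)=73.9111
k=5: j=0 S=65.6201 intr=32.8199 cont=32.7583 V=32.8199[EX]; j=1 S=83.2496 intr=15.1904 cont=17.2902 V=17.2902[hold]; j=2 S=105.6156 intr=0.0000 cont=5.4798 V=5.4798[hold]; j=3 S=133.9904 intr=0.0000 cont=0.6923 V=0.6923[hold]; j=4 S=169.9885 intr=0.0000 cont=0.0000 V=0.0000[hold]; j=5 S=215.6579 intr=0.0000 cont=0.0000 V=0.0000[hold]  S*(5)=65.6201
k=4: j=0 S=73.9111 intr=24.5289 cont=25.4706 V=25.4706[hold]; j=1 S=93.7681 intr=4.6719 cont=11.7176 V=11.7176[hold]; j=2 S=118.9600 intr=0.0000 cont=3.2242 V=3.2242[hold]; j=3 S=150.9200 intr=0.0000 cont=0.3663 V=0.3663[hold]; j=4 S=191.4663 intr=0.0000 cont=0.0000 V=0.0000[hold]  S*(4)=-
k=3: j=0 S=83.2496 intr=15.1904 cont=18.9699 V=18.9699[hold]; j=1 S=105.6156 intr=0.0000 cont=7.7117 V=7.7117[hold]; j=2 S=133.9904 intr=0.0000 cont=1.8778 V=1.8778[hold]; j=3 S=169.9885 intr=0.0000 cont=0.1938 V=0.1938[hold]  S*(3)=-
k=2: j=0 S=93.7681 intr=4.6719 cont=13.6525 V=13.6525[hold]; j=1 S=118.9600 intr=0.0000 cont=4.9608 V=4.9608[hold]; j=2 S=150.9200 intr=0.0000 cont=1.0845 V=1.0845[hold]  S*(2)=-
k=1: j=0 S=105.6156 intr=0.0000 cont=9.5494 V=9.5494[hold]; j=1 S=133.9904 intr=0.0000 cont=3.1334 V=3.1334[hold]  S*(1)=-
k=0: j=0 S=118.9600 intr=0.0000 cont=6.5218 V=6.5218[hold]  S*(0)=-

price = 6.5218
boundary = - - - - - 65.6201 73.9111 83.2496
tree:
6.5218
9.5494 3.1334
13.6525 4.9608 1.0845
18.9699 7.7117 1.8778 0.1938
25.4706 11.7176 3.2242 0.3663 0.0000
32.8199 17.2902 5.4798 0.6923 0.0000 0.0000
40.1809 24.5289 9.1969 1.3082 0.0000 0.0000 0.0000
46.7161 32.8199 15.1904 2.4722 0.0000 0.0000 0.0000 0.0000
52.5183 40.1809 24.5289 4.6719 0.0000 0.0000 0.0000 0.0000 0.0000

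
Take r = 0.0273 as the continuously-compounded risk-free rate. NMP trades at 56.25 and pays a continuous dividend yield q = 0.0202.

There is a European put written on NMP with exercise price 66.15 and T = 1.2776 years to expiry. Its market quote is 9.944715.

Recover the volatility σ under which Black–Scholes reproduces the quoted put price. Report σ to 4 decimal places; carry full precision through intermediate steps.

sigma = 0.1430

At σ = 0.1430 the Black–Scholes value reproduces the quote:
σ√T = 0.143·√1.2776 = 0.161634
d₁ = (ln(S/K) + (r−q+σ²/2)T) / (σ√T) = (ln(56.25/66.15) + (0.0273−0.0202+0.143²/2)·1.2776) / 0.161634 = (-0.162119 + 0.022134) / 0.161634 = -0.866060
d₂ = d₁ − σ√T = -0.866060 − 0.161634 = -1.027695
e^{−rT} = 0.965723
e^{−qT} = 0.974523
N(−d₁) = 0.806772,  N(−d₂) = 0.847953
V = K·e^{−rT}·N(−d₂) − S·e^{−qT}·N(−d₁) = 54.169427 − 44.224712 = 9.944715 (equal to the quote); since ∂V/∂σ > 0 for all σ, the implied volatility is unique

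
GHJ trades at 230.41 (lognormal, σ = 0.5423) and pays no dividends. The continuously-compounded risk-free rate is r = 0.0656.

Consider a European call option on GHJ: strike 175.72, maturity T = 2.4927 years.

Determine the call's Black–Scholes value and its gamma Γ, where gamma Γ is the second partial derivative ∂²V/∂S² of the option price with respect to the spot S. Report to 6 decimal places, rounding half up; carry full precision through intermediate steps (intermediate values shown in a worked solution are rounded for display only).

price = 110.820495
Γ = 0.001305

σ√T = 0.5423·√2.4927 = 0.856199
d₁ = (ln(S/K) + (r+σ²/2)T) / (σ√T) = (ln(230.41/175.72) + (0.0656+0.5423²/2)·2.4927) / 0.856199 = (0.270969 + 0.530059) / 0.856199 = 0.935563
d₂ = d₁ − σ√T = 0.935563 − 0.856199 = 0.079364
e^{−rT} = 0.849149
N(d₁) = 0.825251,  N(d₂) = 0.531628
Call price V = S·N(d₁) − K·e^{−rT}·N(d₂) = 190.146050 − 79.325555 = 110.820495
φ(d₁) = (1/√(2π))·e^{−d₁²/2} = 0.257541
Γ = φ(d₁) / (S·σ·√T) = 0.001305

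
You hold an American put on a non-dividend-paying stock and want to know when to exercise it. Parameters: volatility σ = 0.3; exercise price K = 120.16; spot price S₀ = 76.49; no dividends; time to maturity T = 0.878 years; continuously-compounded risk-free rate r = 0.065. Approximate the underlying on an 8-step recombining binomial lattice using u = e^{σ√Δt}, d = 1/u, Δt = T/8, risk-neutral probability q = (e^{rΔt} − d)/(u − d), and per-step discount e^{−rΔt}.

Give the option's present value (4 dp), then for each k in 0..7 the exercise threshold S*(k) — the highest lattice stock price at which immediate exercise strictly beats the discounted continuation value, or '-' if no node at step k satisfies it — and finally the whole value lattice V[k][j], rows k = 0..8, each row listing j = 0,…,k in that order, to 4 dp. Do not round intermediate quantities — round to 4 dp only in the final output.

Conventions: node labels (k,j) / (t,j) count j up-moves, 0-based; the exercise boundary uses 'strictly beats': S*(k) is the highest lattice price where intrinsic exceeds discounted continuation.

Δt=0.10975, u=1.10449, d=0.90539, q=0.51113, disc=e^(-rΔt)=0.99289
k=8 terminal: V=max(K-S,0) → 85.6215 78.0264 68.7611 57.4583 43.6700 26.8496 6.3304 0.0000 0.0000
k=7: j=0 S=38.1475 intr=82.0125 cont=81.1583 V=82.0125[EX]; j=1 S=46.5363 intr=73.6237 cont=72.7696 V=73.6237[EX]; j=2 S=56.7697 intr=63.3903 cont=62.5361 V=63.3903[EX]; j=3 S=69.2535 intr=50.9065 cont=50.0523 V=50.9065[EX]; j=4 S=84.4826 intr=35.6774 cont=34.8233 V=35.6774[EX]; j=5 S=103.0606 intr=17.0994 cont=16.2453 V=17.0994[EX]; j=6 S=125.7239 intr=0.0000 cont=3.0727 V=3.0727[hold]; j=7 S=153.3709 intr=0.0000 cont=0.0000 V=0.0000[hold]  S*(7)=103.0606
k=6: j=0 S=42.1336 intr=78.0264 cont=77.1722 V=78.0264[EX]; j=1 S=51.3989 intr=68.7611 cont=67.9069 V=68.7611[EX]; j=2 S=62.7017 intr=57.4583 cont=56.6041 V=57.4583[EX]; j=3 S=76.4900 intr=43.6700 cont=42.8159 V=43.6700[EX]; j=4 S=93.3104 intr=26.8496 cont=25.9955 V=26.8496[EX]; j=5 S=113.8296 intr=6.3304 cont=9.8593 V=9.8593[hold]; j=6 S=138.8610 intr=0.0000 cont=1.4915 V=1.4915[hold]  S*(6)=93.3104
k=5: j=0 S=46.5363 intr=73.6237 cont=72.7696 V=73.6237[EX]; j=1 S=56.7697 intr=63.3903 cont=62.5361 V=63.3903[EX]; j=2 S=69.2535 intr=50.9065 cont=50.0523 V=50.9065[EX]; j=3 S=84.4826 intr=35.6774 cont=34.8233 V=35.6774[EX]; j=4 S=103.0606 intr=17.0994 cont=18.0362 V=18.0362[hold]; j=5 S=125.7239 intr=0.0000 cont=5.5426 V=5.5426[hold]  S*(5)=84.4826
k=4: j=0 S=51.3989 intr=68.7611 cont=67.9069 V=68.7611[EX]; j=1 S=62.7017 intr=57.4583 cont=56.6041 V=57.4583[EX]; j=2 S=76.4900 intr=43.6700 cont=42.8159 V=43.6700[EX]; j=3 S=93.3104 intr=26.8496 cont=26.4709 V=26.8496[EX]; j=4 S=113.8296 intr=6.3304 cont=11.5675 V=11.5675[hold]  S*(4)=93.3104
k=3: j=0 S=56.7697 intr=63.3903 cont=62.5361 V=63.3903[EX]; j=1 S=69.2535 intr=50.9065 cont=50.0523 V=50.9065[EX]; j=2 S=84.4826 intr=35.6774 cont=34.8233 V=35.6774[EX]; j=3 S=103.0606 intr=17.0994 cont=18.9031 V=18.9031[hold]  S*(3)=84.4826
k=2: j=0 S=62.7017 intr=57.4583 cont=56.6041 V=57.4583[EX]; j=1 S=76.4900 intr=43.6700 cont=42.8159 V=43.6700[EX]; j=2 S=93.3104 intr=26.8496 cont=26.9109 V=26.9109[hold]  S*(2)=76.4900
k=1: j=0 S=69.2535 intr=50.9065 cont=50.0523 V=50.9065[EX]; j=1 S=84.4826 intr=35.6774 cont=34.8543 V=35.6774[EX]  S*(1)=84.4826
k=0: j=0 S=76.4900 intr=43.6700 cont=42.8159 V=43.6700[EX]  S*(0)=76.4900

price = 43.6700
boundary = 76.4900 84.4826 76.4900 84.4826 93.3104 84.4826 93.3104 103.0606
tree:
43.6700
50.9065 35.6774
57.4583 43.6700 26.9109
63.3903 50.9065 35.6774 18.9031
68.7611 57.4583 43.6700 26.8496 11.5675
73.6237 63.3903 50.9065 35.6774 18.0362 5.5426
78.0264 68.7611 57.4583 43.6700 26.8496 9.8593 1.4915
82.0125 73.6237 63.3903 50.9065 35.6774 17.0994 3.0727 0.0000
85.6215 78.0264 68.7611 57.4583 43.6700 26.8496 6.3304 0.0000 0.0000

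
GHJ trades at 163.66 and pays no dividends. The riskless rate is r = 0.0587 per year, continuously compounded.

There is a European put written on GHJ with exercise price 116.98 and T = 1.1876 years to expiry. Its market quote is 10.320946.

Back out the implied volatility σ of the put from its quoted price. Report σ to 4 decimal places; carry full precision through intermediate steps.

sigma = 0.5205

At σ = 0.5205 the Black–Scholes value reproduces the quote:
σ√T = 0.5205·√1.1876 = 0.567226
d₁ = (ln(S/K) + (r+σ²/2)T) / (σ√T) = (ln(163.66/116.98) + (0.0587+0.5205²/2)·1.1876) / 0.567226 = (0.335788 + 0.230585) / 0.567226 = 0.998496
d₂ = d₁ − σ√T = 0.998496 − 0.567226 = 0.431271
e^{−rT} = 0.932662
N(−d₁) = 0.159019,  N(−d₂) = 0.333136
V = K·e^{−rT}·N(−d₂) − S·N(−d₁) = 36.346056 − 26.025110 = 10.320946 (matching the quote); vega is positive throughout, so no other σ reproduces this price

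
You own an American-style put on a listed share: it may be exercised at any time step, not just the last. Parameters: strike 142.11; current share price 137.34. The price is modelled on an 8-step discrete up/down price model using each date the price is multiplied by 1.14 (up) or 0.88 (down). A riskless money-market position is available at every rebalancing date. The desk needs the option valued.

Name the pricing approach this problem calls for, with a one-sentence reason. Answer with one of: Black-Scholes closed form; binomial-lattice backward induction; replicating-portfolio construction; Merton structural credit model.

framework: binomial-lattice backward induction

Key observation: early exercise of the strike-142.11 put must be checked at each of the 8 dates (spot 137.34), which forces a node-by-node comparison of intrinsic and continuation value backward from expiry.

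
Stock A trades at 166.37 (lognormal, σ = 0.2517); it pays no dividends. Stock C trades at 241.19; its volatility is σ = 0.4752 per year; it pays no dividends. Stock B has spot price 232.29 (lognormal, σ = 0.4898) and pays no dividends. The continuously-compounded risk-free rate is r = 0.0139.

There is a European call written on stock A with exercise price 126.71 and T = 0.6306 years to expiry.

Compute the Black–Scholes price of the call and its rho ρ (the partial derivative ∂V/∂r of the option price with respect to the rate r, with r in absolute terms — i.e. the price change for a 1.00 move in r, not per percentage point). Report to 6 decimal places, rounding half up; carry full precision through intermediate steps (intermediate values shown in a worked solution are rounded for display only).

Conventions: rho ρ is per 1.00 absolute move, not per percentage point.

price = 41.807045
ρ = 71.624369

σ√T = 0.2517·√0.6306 = 0.199876
d₁ = (ln(S/K) + (r+σ²/2)T) / (σ√T) = (ln(166.37/126.71) + (0.0139+0.2517²/2)·0.6306) / 0.199876 = (0.272313 + 0.028741) / 0.199876 = 1.506204
d₂ = d₁ − σ√T = 1.506204 − 0.199876 = 1.306328
e^{−rT} = 0.991273
N(d₁) = 0.933993,  N(d₂) = 0.904280
Call price V = S·N(d₁) − K·e^{−rT}·N(d₂) = 155.388348 − 113.581303 = 41.807045
ρ = K·T·e^{−rT}·N(d₂) = 71.624369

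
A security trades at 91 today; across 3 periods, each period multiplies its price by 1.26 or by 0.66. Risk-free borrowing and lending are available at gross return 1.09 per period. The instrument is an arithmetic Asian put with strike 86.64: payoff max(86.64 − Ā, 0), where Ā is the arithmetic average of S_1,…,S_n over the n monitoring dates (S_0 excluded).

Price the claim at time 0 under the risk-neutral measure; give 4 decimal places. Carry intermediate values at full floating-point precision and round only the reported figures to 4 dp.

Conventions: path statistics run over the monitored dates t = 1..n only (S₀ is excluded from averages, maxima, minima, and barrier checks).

With p* = (R−d)/(u−d) = 0.7167, sum probability × payoff across the paths and divide by R^3.
Enumerate all 2^3 = 8 price paths (U = up ×1.26, D = down ×0.66); each path with k up-moves has probability p*^k·(1−p*)^(3−k).
DDD: Ā=41.9539, payoff=44.6861, prob=0.022745
UDD: Ā=80.0938, payoff=6.5462, prob=0.057532
DUD: Ā=61.8938, payoff=24.7462, prob=0.057532
UUD: Ā=118.1610, payoff=0.0000, prob=0.145523
DDU: Ā=49.8818, payoff=36.7582, prob=0.057532
UDU: Ā=95.2290, payoff=0.0000, prob=0.145523
DUU: Ā=77.0290, payoff=9.6110, prob=0.145523
UUU: Ā=147.0553, payoff=0.0000, prob=0.368088
Price = Σ prob·payoff / R^3 = 6.330141 / 1.295029 = 4.8880

price = 4.8880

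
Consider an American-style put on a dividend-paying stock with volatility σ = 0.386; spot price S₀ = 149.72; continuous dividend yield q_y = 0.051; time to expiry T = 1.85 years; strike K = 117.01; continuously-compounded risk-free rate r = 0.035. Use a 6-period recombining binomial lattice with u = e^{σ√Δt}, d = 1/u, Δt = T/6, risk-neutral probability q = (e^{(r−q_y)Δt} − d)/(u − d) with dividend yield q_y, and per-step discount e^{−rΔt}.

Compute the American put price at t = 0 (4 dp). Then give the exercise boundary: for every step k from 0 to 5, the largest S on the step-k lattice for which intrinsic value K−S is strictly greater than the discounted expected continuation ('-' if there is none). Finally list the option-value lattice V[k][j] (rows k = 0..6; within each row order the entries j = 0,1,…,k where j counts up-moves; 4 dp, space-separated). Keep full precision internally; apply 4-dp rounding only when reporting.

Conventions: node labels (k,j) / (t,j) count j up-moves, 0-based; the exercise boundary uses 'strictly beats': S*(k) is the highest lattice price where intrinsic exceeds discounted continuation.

Δt=0.30833, u=1.23904, d=0.80708, q=0.43523, disc=e^(-rΔt)=0.98927
k=6 terminal: V=max(K-S,0) → 75.6322 53.4860 19.4866 0.0000 0.0000 0.0000 0.0000
k=5: j=0 S=51.2687 intr=65.7413 cont=65.2852 V=65.7413[EX]; j=1 S=78.7088 intr=38.3012 cont=38.2732 V=38.3012[EX]; j=2 S=120.8354 intr=0.0000 cont=10.8874 V=10.8874[hold]; j=3 S=185.5091 intr=0.0000 cont=0.0000 V=0.0000[hold]; j=4 S=284.7975 intr=0.0000 cont=0.0000 V=0.0000[hold]; j=5 S=437.2272 intr=0.0000 cont=0.0000 V=0.0000[hold]  S*(5)=78.7088
k=4: j=0 S=63.5240 intr=53.4860 cont=53.2211 V=53.4860[EX]; j=1 S=97.5234 intr=19.4866 cont=26.0869 V=26.0869[hold]; j=2 S=149.7200 intr=0.0000 cont=6.0829 V=6.0829[hold]; j=3 S=229.8533 intr=0.0000 cont=0.0000 V=0.0000[hold]; j=4 S=352.8756 intr=0.0000 cont=0.0000 V=0.0000[hold]  S*(4)=63.5240
k=3: j=0 S=78.7088 intr=38.3012 cont=41.1150 V=41.1150[hold]; j=1 S=120.8354 intr=0.0000 cont=17.1940 V=17.1940[hold]; j=2 S=185.5091 intr=0.0000 cont=3.3986 V=3.3986[hold]; j=3 S=284.7975 intr=0.0000 cont=0.0000 V=0.0000[hold]  S*(3)=-
k=2: j=0 S=97.5234 intr=19.4866 cont=30.3744 V=30.3744[hold]; j=1 S=149.7200 intr=0.0000 cont=11.0698 V=11.0698[hold]; j=2 S=229.8533 intr=0.0000 cont=1.8988 V=1.8988[hold]  S*(2)=-
k=1: j=0 S=120.8354 intr=0.0000 cont=21.7367 V=21.7367[hold]; j=1 S=185.5091 intr=0.0000 cont=7.0023 V=7.0023[hold]  S*(1)=-
k=0: j=0 S=149.7200 intr=0.0000 cont=15.1594 V=15.1594[hold]  S*(0)=-

price = 15.1594
boundary = - - - - 63.5240 78.7088
tree:
15.1594
21.7367 7.0023
30.3744 11.0698 1.8988
41.1150 17.1940 3.3986 0.0000
53.4860 26.0869 6.0829 0.0000 0.0000
65.7413 38.3012 10.8874 0.0000 0.0000 0.0000
75.6322 53.4860 19.4866 0.0000 0.0000 0.0000 0.0000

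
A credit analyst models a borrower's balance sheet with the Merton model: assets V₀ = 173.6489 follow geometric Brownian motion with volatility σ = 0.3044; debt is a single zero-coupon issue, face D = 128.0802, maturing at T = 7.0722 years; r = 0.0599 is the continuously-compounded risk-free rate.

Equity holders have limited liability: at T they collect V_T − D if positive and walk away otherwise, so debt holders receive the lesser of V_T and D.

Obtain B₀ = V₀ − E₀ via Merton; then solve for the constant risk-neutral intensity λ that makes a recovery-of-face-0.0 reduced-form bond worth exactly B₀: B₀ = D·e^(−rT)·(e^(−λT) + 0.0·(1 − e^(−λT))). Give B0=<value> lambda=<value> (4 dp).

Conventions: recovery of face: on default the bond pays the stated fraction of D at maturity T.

With assets at 173.6489 and a single debt payment of 128.0802 at 7.0722 years:
d₁ = [ln(V₀/D) + (r + σ²/2)T] / (σ√T)
   = [ln(173.6489/128.0802) + (0.0599 + 0.5·0.3044²)·7.0722] / (0.3044·√7.0722)
   = [0.304379 + 0.751278] / 0.809509 = 1.304069
d₂ = d₁ − σ√T = 1.304069 − 0.809509 = 0.494560
N(d₁) = 0.903895,  N(d₂) = 0.689545,  e^(−rT) = 0.654669
E₀ = V₀·N(d₁) − D·e^(−rT)·N(d₂)
   = 173.6489·0.903895 − 128.0802·0.654669·0.689545 = 99.141927
B₀ = V₀ − E₀ = 173.6489 − 99.141927 = 74.506973
e^(−λT) = (B₀·e^(rT)/D − 0)/(1 − 0) = (74.5070·1.527488/128.0802 − 0)/1 = 0.88857274
λ = −ln(0.88857274)/7.0722 = 0.016705

B0=74.5070 lambda=0.0167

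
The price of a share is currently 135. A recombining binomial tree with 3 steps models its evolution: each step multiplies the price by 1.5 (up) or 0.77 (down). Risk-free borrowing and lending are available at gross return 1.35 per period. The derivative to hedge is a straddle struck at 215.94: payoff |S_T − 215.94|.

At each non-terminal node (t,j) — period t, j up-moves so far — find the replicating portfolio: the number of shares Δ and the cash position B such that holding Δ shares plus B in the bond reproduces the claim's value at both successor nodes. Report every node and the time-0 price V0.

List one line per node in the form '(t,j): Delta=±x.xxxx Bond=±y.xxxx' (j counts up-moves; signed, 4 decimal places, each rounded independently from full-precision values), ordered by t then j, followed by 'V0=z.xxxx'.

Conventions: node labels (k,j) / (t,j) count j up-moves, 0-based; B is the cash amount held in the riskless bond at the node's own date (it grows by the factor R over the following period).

Risk-neutral probability p* = (R−d)/(u−d) = (1.35−0.77)/(1.5−0.77) = 0.7945.
At maturity the claim pays: V(3,0)=154.3080, V(3,1)=95.8778, V(3,2)=17.9475, V(3,3)=239.6850
  t=2,j=0: stock 80.0415 → up 120.0623 (V=95.8778), down 61.6320 (V=154.3080). Price 79.9141; hedge Δ=-1.0000, bond B=159.9556.
  t=2,j=1: stock 155.9250 → up 233.8875 (V=17.9475), down 120.0623 (V=95.8778). Price 25.1560; hedge Δ=-0.6846, bond B=131.9097.
  t=2,j=2: stock 303.7500 → up 455.6250 (V=239.6850), down 233.8875 (V=17.9475). Price 143.7944; hedge Δ=1.0000, bond B=-159.9556.
  t=1,j=0: stock 103.9500 → up 155.9250 (V=25.1560), down 80.0415 (V=79.9141). Price 26.9686; hedge Δ=-0.7216, bond B=101.9797.
  t=1,j=1: stock 202.5000 → up 303.7500 (V=143.7944), down 155.9250 (V=25.1560). Price 88.4568; hedge Δ=0.8026, bond B=-74.0617.
  t=0,j=0: stock 135.0000 → up 202.5000 (V=88.4568), down 103.9500 (V=26.9686). Price 56.1646; hedge Δ=0.6239, bond B=-28.0658.
Sanity check at the root: Δ(0,0)·S0 + B(0,0) reproduces V0 = 56.1646.

(0,0): Delta=0.6239 Bond=-28.0658
(1,0): Delta=-0.7216 Bond=101.9797
(1,1): Delta=0.8026 Bond=-74.0617
(2,0): Delta=-1.0000 Bond=159.9556
(2,1): Delta=-0.6846 Bond=131.9097
(2,2): Delta=1.0000 Bond=-159.9556
V0=56.1646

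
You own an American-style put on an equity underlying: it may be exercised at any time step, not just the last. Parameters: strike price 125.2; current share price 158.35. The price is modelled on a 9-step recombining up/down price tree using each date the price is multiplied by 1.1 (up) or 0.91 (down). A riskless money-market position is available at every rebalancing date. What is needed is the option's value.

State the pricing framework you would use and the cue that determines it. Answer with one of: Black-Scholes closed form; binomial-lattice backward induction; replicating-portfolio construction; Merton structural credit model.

Key observation: the defining feature is the embedded early-exercise option across 9 discrete dates on the spot-158.35 tree; pricing the strike-125.2 put means working backward with an exercise test at every node.

framework: binomial-lattice backward induction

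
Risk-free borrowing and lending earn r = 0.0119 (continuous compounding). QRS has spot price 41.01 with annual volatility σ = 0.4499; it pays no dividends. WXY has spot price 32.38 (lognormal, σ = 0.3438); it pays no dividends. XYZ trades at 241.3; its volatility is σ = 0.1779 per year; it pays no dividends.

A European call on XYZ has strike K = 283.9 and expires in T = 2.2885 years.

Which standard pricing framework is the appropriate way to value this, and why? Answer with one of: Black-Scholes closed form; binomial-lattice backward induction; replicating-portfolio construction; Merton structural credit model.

framework: Black-Scholes closed form

Key observation: the instrument is a plain European call (strike 283.9) on a lognormal asset; the exact continuous-time formula applies directly.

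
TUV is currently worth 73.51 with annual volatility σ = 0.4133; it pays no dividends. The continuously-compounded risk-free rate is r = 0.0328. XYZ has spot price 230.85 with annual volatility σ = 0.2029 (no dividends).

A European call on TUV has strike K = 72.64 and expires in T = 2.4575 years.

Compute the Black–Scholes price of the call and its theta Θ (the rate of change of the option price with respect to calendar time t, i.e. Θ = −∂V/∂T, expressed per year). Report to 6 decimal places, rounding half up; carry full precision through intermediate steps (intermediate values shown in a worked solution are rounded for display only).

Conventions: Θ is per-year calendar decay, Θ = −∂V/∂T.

σ√T = 0.4133·√2.4575 = 0.647906
d₁ = (ln(S/K) + (r+σ²/2)T) / (σ√T) = (ln(73.51/72.64) + (0.0328+0.4133²/2)·2.4575) / 0.647906 = (0.011906 + 0.290497) / 0.647906 = 0.466739
d₂ = d₁ − σ√T = 0.466739 − 0.647906 = -0.181167
e^{−rT} = 0.922557
N(d₁) = 0.679657,  N(d₂) = 0.428118
Call price V = S·N(d₁) − K·e^{−rT}·N(d₂) = 49.961557 − 28.690139 = 21.271419
φ(d₁) = (1/√(2π))·e^{−d₁²/2} = 0.357771
Θ = −S·φ(d₁)·σ/(2√T) − r·K·e^{−rT}·N(d₂) = −3.466895 − 0.941037 = -4.407931

price = 21.271419
Θ = -4.407931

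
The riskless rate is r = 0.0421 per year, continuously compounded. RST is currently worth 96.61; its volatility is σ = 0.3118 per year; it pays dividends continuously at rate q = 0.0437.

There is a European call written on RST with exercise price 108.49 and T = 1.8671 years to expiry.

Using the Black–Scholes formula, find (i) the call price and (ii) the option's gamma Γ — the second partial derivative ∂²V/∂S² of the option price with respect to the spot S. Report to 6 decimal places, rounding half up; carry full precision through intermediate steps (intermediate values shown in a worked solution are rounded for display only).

price = 10.953332
Γ = 0.008913

σ√T = 0.3118·√1.8671 = 0.426049
d₁ = (ln(S/K) + (r−q+σ²/2)T) / (σ√T) = (ln(96.61/108.49) + (0.0421−0.0437+0.3118²/2)·1.8671) / 0.426049 = (-0.115976 + 0.087772) / 0.426049 = -0.066199
d₂ = d₁ − σ√T = -0.066199 − 0.426049 = -0.492248
e^{−rT} = 0.924405
e^{−qT} = 0.921648
N(d₁) = 0.473610,  N(d₂) = 0.311272
Call price V = S·e^{−qT}·N(d₁) − K·e^{−rT}·N(d₂) = 42.170384 − 31.217052 = 10.953332
φ(d₁) = (1/√(2π))·e^{−d₁²/2} = 0.398069
Γ = e^{−qT}·φ(d₁) / (S·σ·√T) = 0.008913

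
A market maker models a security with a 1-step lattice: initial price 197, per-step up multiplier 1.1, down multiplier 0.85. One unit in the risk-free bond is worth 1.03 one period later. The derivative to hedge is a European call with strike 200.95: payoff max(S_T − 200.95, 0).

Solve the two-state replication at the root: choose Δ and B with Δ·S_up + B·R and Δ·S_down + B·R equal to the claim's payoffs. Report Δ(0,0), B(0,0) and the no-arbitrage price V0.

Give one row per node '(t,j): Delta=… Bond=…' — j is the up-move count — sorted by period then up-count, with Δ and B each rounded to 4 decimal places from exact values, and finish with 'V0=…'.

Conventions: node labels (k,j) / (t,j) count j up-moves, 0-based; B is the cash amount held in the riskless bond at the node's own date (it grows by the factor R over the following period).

Since d<R<u, set p* = (R−d)/(u−d) = 0.7200; price each node as the discounted p*-expectation of its children.
Terminal payoffs: V(1,0)=0.0000, V(1,1)=15.7500
Node (0,0) S=197.0000: V=(p*·15.7500+(1−p*)·0.0000)/1.03=11.0097; Δ=(15.7500−0.0000)/(216.7000−167.4500)=0.3198; B=V−Δ·S=-51.9903
Verification: the root portfolio costs Δ(0,0)·S0 + B(0,0) = 11.0097, matching V0.

(0,0): Delta=0.3198 Bond=-51.9903
V0=11.0097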